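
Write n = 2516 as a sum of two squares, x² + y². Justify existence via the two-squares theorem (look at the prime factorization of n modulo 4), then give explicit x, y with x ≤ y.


Step 1: Factor n = 2516 = 2^2 · 17 · 37.
Step 2: Check the mod-4 condition on each prime factor: 2 = 2 (special); 17 ≡ 1 (mod 4), exponent 1; 37 ≡ 1 (mod 4), exponent 1.
All primes ≡ 3 (mod 4) appear to even exponent (or don't appear), so by the two-squares theorem n IS expressible as a sum of two squares.
Step 3: Build a representation. Group n = k² · m with k = 2 and m = 17 · 37 = 629 (a product of primes ≡ 1 (mod 4)); a representation of m scales to one of n via (k·x)² + (k·y)² = k²(x² + y²). Each prime p ≡ 1 (mod 4) is itself a sum of two squares; find a² by testing p − a² for a perfect square:
  17: 17 − 1² = 16 = 4² ⇒ 17 = 1² + 4².
  37: 37 − 1² = 36 = 6² ⇒ 37 = 1² + 6².
  Combine using the Brahmagupta–Fibonacci identity (a² + b²)(c² + d²) = (ac − bd)² + (ad + bc)² = (ac + bd)² + (ad − bc)²:
  17 · 37 = 629: from (1² + 4²)(1² + 6²), take (1·1 − 4·6, 1·6 + 4·1) = (1 − 24, 6 + 4) = (-23, 10); dropping signs (only squares matter) gives (23, 10); check 23² + 10² = 529 + 100 = 629 ✓.
  Scale by k = 2: (2·23, 2·10) = (46, 20).
Step 4: Order so x ≤ y and verify: 20² + 46² = 400 + 2116 = 2516 = n. ✓

n = 2516 = 20² + 46² (one valid representation with x ≤ y).


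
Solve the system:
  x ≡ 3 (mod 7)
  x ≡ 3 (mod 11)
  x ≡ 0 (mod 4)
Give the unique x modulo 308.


Moduli 7, 11, 4 are pairwise coprime; by CRT there is a unique solution modulo M = 7 · 11 · 4 = 308.
Solve pairwise, accumulating the modulus:
  Start with x ≡ 3 (mod 7).
  Combine with x ≡ 3 (mod 11): since gcd(7, 11) = 1, we get a unique residue mod 77.
    Write x = 3 + 7·t and substitute into x ≡ 3 (mod 11): 7·t ≡ 3 − 3 = 0 (mod 11).
    The inverse of 7 mod 11 is 8 (since 7·8 = 56 = 5·11 + 1), so t ≡ 8·0 = 0 ≡ 0 (mod 11).
    Then x = 3 + 7·0 = 3, valid modulo lcm(7, 11) = 77: x ≡ 3 (mod 77).
  Combine with x ≡ 0 (mod 4): since gcd(77, 4) = 1, we get a unique residue mod 308.
    Write x = 3 + 77·t and substitute into x ≡ 0 (mod 4): 77·t ≡ 0 − 3 = -3 (mod 4).
    Reduce coefficients mod 4: 1·t ≡ 1 (mod 4).
    So t ≡ 1 (mod 4).
    Then x = 3 + 77·1 = 80, valid modulo lcm(77, 4) = 308: x ≡ 80 (mod 308).
Verify: 80 mod 7 = 3 ✓, 80 mod 11 = 3 ✓, 80 mod 4 = 0 ✓.

x ≡ 80 (mod 308).


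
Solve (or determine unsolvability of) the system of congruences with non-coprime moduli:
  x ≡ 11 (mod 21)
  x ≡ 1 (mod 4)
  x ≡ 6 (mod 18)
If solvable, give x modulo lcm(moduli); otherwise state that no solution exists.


Moduli 21, 4, 18 are not pairwise coprime, so CRT works modulo lcm(m_i) when all pairwise compatibility conditions hold.
Pairwise compatibility: gcd(m_i, m_j) must divide a_i - a_j for every pair.
Merge one congruence at a time:
  Start: x ≡ 11 (mod 21).
  Combine with x ≡ 1 (mod 4): gcd(21, 4) = 1; 1 - 11 = -10, which IS divisible by 1, so compatible.
    Write x = 11 + 21·t and substitute into x ≡ 1 (mod 4): 21·t ≡ 1 − 11 = -10 (mod 4).
    Reduce coefficients mod 4: 1·t ≡ 2 (mod 4).
    So t ≡ 2 (mod 4).
    Then x = 11 + 21·2 = 53, valid modulo lcm(21, 4) = 84: x ≡ 53 (mod 84).
  Combine with x ≡ 6 (mod 18): gcd(84, 18) = 6, and 6 - 53 = -47 is NOT divisible by 6.
    ⇒ system is inconsistent (no integer solution).

No solution (the system is inconsistent).


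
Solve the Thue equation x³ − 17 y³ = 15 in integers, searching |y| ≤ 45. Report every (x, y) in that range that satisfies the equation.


The equation is x³ - 17y³ = 15. For fixed y, x³ = 17·y³ + 15, so a solution requires the RHS to be a perfect cube.
Strategy: iterate y from -45 to 45, compute RHS = 17·y³ + 15, and check whether it is a (positive or negative) perfect cube.
Check small values of y:
  y = 0: RHS = 15 is not a perfect cube.
  y = 1: RHS = 32 is not a perfect cube.
  y = -1: RHS = -2 is not a perfect cube.
  y = 2: RHS = 151 is not a perfect cube.
  y = -2: RHS = -121 is not a perfect cube.
  y = 3: RHS = 474 is not a perfect cube.
  y = -3: RHS = -444 is not a perfect cube.
Continuing the search up to |y| = 45 finds no solutions either.
No (x, y) in the scanned range satisfies the equation.

No integer solutions with |y| ≤ 45.


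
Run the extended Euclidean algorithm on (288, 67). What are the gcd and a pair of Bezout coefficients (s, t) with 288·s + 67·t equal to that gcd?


Euclidean algorithm on (288, 67) — divide until remainder is 0:
  288 = 4 · 67 + 20
  67 = 3 · 20 + 7
  20 = 2 · 7 + 6
  7 = 1 · 6 + 1
  6 = 6 · 1 + 0
gcd(288, 67) = 1.
Track Bezout coefficients alongside the remainders: start with r₀ = 288 = a·1 + b·0 (s = 1, t = 0) and r₁ = 67 = a·0 + b·1 (s = 0, t = 1); each new remainder r_{k+1} = r_{k-1} − q_k·r_k inherits s_{k+1} = s_{k-1} − q_k·s_k, t_{k+1} = t_{k-1} − q_k·t_k, so r_k = a·s_k + b·t_k at every step:
  q = 4: r = 20, s = 1 − 4·0 = 1, t = 0 − 4·1 = -4  (check: 288·1 + 67·(-4) = 20)
  q = 3: r = 7, s = 0 − 3·1 = -3, t = 1 − 3·(-4) = 13  (check: 288·(-3) + 67·13 = 7)
  q = 2: r = 6, s = 1 − 2·(-3) = 7, t = -4 − 2·13 = -30  (check: 288·7 + 67·(-30) = 6)
  q = 1: r = 1, s = -3 − 1·7 = -10, t = 13 − 1·(-30) = 43  (check: 288·(-10) + 67·43 = 1)
The row with r = 1 (the gcd) gives the Bezout coefficients s = -10, t = 43.
Result: 288 · (-10) + 67 · (43) = 1.

gcd(288, 67) = 1; s = -10, t = 43 (check: 288·(-10) + 67·43 = 1).


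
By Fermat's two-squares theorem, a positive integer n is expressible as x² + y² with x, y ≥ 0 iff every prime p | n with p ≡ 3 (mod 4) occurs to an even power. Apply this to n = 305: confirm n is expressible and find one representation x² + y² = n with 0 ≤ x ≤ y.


Step 1: Factor n = 305 = 5 · 61.
Step 2: Check the mod-4 condition on each prime factor: 5 ≡ 1 (mod 4), exponent 1; 61 ≡ 1 (mod 4), exponent 1.
All primes ≡ 3 (mod 4) appear to even exponent (or don't appear), so by the two-squares theorem n IS expressible as a sum of two squares.
Step 3: Build a representation. Here n = 5 · 61 is a product of primes ≡ 1 (mod 4). Each prime p ≡ 1 (mod 4) is itself a sum of two squares; find a² by testing p − a² for a perfect square:
  5: 5 − 1² = 4 = 2² ⇒ 5 = 1² + 2².
  61: 61 − 1² = 60, 61 − 2² = 57, 61 − 3² = 52, 61 − 4² = 45, 61 − 5² = 36 = 6² ⇒ 61 = 5² + 6².
  Combine using the Brahmagupta–Fibonacci identity (a² + b²)(c² + d²) = (ac − bd)² + (ad + bc)² = (ac + bd)² + (ad − bc)²:
  5 · 61 = 305: from (1² + 2²)(5² + 6²), take (1·5 − 2·6, 1·6 + 2·5) = (5 − 12, 6 + 10) = (-7, 16); dropping signs (only squares matter) gives (7, 16); check 7² + 16² = 49 + 256 = 305 ✓.
Step 4: Order so x ≤ y and verify: 7² + 16² = 49 + 256 = 305 = n. ✓

n = 305 = 7² + 16² (one valid representation with x ≤ y).


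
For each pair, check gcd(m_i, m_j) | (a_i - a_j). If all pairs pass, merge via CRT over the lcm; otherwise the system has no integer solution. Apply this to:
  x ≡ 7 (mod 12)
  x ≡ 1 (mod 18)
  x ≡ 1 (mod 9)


Moduli 12, 18, 9 are not pairwise coprime, so CRT works modulo lcm(m_i) when all pairwise compatibility conditions hold.
Pairwise compatibility: gcd(m_i, m_j) must divide a_i - a_j for every pair.
Merge one congruence at a time:
  Start: x ≡ 7 (mod 12).
  Combine with x ≡ 1 (mod 18): gcd(12, 18) = 6; 1 - 7 = -6, which IS divisible by 6, so compatible.
    Write x = 7 + 12·t and substitute into x ≡ 1 (mod 18): 12·t ≡ 1 − 7 = -6 (mod 18).
    Divide the congruence (and modulus) by g = 6: 2·t ≡ -1 (mod 3).
    Reduce coefficients mod 3: 2·t ≡ 2 (mod 3).
    The inverse of 2 mod 3 is 2 (since 2·2 = 4 = 1·3 + 1), so t ≡ 2·2 = 4 ≡ 1 (mod 3).
    Then x = 7 + 12·1 = 19, valid modulo lcm(12, 18) = 36: x ≡ 19 (mod 36).
  Combine with x ≡ 1 (mod 9): gcd(36, 9) = 9; 1 - 19 = -18, which IS divisible by 9, so compatible.
    Write x = 19 + 36·t and substitute into x ≡ 1 (mod 9): 36·t ≡ 1 − 19 = -18 (mod 9).
    Divide the congruence (and modulus) by g = 9: 4·t ≡ -2 (mod 1).
    Modulo 1 every t works; take t = 0.
    Then x = 19 + 36·0 = 19, valid modulo lcm(36, 9) = 36: x ≡ 19 (mod 36).
Verify: 19 mod 12 = 7, 19 mod 18 = 1, 19 mod 9 = 1.

x ≡ 19 (mod 36).


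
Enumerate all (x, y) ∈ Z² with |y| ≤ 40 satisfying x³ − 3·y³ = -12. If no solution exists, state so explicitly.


The equation is x³ - 3y³ = -12. For fixed y, x³ = 3·y³ − 12, so a solution requires the RHS to be a perfect cube.
Strategy: iterate y from -40 to 40, compute RHS = 3·y³ − 12, and check whether it is a (positive or negative) perfect cube.
Check small values of y:
  y = 0: RHS = -12 is not a perfect cube.
  y = 1: RHS = -9 is not a perfect cube.
  y = -1: RHS = -15 is not a perfect cube.
  y = 2: RHS = 12 is not a perfect cube.
  y = -2: RHS = -36 is not a perfect cube.
  y = 3: RHS = 69 is not a perfect cube.
  y = -3: RHS = -93 is not a perfect cube.
Continuing the search up to |y| = 40 finds no solutions either.
No (x, y) in the scanned range satisfies the equation.

No integer solutions with |y| ≤ 40.


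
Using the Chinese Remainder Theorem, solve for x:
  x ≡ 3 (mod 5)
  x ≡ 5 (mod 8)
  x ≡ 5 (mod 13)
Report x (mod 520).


Moduli 5, 8, 13 are pairwise coprime; by CRT there is a unique solution modulo M = 5 · 8 · 13 = 520.
Solve pairwise, accumulating the modulus:
  Start with x ≡ 3 (mod 5).
  Combine with x ≡ 5 (mod 8): since gcd(5, 8) = 1, we get a unique residue mod 40.
    Write x = 3 + 5·t and substitute into x ≡ 5 (mod 8): 5·t ≡ 5 − 3 = 2 (mod 8).
    The inverse of 5 mod 8 is 5 (since 5·5 = 25 = 3·8 + 1), so t ≡ 5·2 = 10 ≡ 2 (mod 8).
    Then x = 3 + 5·2 = 13, valid modulo lcm(5, 8) = 40: x ≡ 13 (mod 40).
  Combine with x ≡ 5 (mod 13): since gcd(40, 13) = 1, we get a unique residue mod 520.
    Write x = 13 + 40·t and substitute into x ≡ 5 (mod 13): 40·t ≡ 5 − 13 = -8 (mod 13).
    Reduce coefficients mod 13: 1·t ≡ 5 (mod 13).
    So t ≡ 5 (mod 13).
    Then x = 13 + 40·5 = 213, valid modulo lcm(40, 13) = 520: x ≡ 213 (mod 520).
Verify: 213 mod 5 = 3 ✓, 213 mod 8 = 5 ✓, 213 mod 13 = 5 ✓.

x ≡ 213 (mod 520).


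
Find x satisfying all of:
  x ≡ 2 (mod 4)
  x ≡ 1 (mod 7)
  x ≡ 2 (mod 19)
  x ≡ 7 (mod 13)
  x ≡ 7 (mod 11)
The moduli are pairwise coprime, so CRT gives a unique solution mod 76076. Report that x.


Product of moduli M = 4 · 7 · 19 · 13 · 11 = 76076.
Merge one congruence at a time:
  Start: x ≡ 2 (mod 4).
  Combine with x ≡ 1 (mod 7); new modulus lcm = 28.
    Write x = 2 + 4·t and substitute into x ≡ 1 (mod 7): 4·t ≡ 1 − 2 = -1 (mod 7).
    Reduce coefficients mod 7: 4·t ≡ 6 (mod 7).
    The inverse of 4 mod 7 is 2 (since 4·2 = 8 = 1·7 + 1), so t ≡ 2·6 = 12 ≡ 5 (mod 7).
    Then x = 2 + 4·5 = 22, valid modulo lcm(4, 7) = 28: x ≡ 22 (mod 28).
  Combine with x ≡ 2 (mod 19); new modulus lcm = 532.
    Write x = 22 + 28·t and substitute into x ≡ 2 (mod 19): 28·t ≡ 2 − 22 = -20 (mod 19).
    Reduce coefficients mod 19: 9·t ≡ 18 (mod 19).
    The inverse of 9 mod 19 is 17 (since 9·17 = 153 = 8·19 + 1), so t ≡ 17·18 = 306 ≡ 2 (mod 19).
    Then x = 22 + 28·2 = 78, valid modulo lcm(28, 19) = 532: x ≡ 78 (mod 532).
  Combine with x ≡ 7 (mod 13); new modulus lcm = 6916.
    Write x = 78 + 532·t and substitute into x ≡ 7 (mod 13): 532·t ≡ 7 − 78 = -71 (mod 13).
    Reduce coefficients mod 13: 12·t ≡ 7 (mod 13).
    The inverse of 12 mod 13 is 12 (since 12·12 = 144 = 11·13 + 1), so t ≡ 12·7 = 84 ≡ 6 (mod 13).
    Then x = 78 + 532·6 = 3270, valid modulo lcm(532, 13) = 6916: x ≡ 3270 (mod 6916).
  Combine with x ≡ 7 (mod 11); new modulus lcm = 76076.
    Write x = 3270 + 6916·t and substitute into x ≡ 7 (mod 11): 6916·t ≡ 7 − 3270 = -3263 (mod 11).
    Reduce coefficients mod 11: 8·t ≡ 4 (mod 11).
    The inverse of 8 mod 11 is 7 (since 8·7 = 56 = 5·11 + 1), so t ≡ 7·4 = 28 ≡ 6 (mod 11).
    Then x = 3270 + 6916·6 = 44766, valid modulo lcm(6916, 11) = 76076: x ≡ 44766 (mod 76076).
Verify against each original: 44766 mod 4 = 2, 44766 mod 7 = 1, 44766 mod 19 = 2, 44766 mod 13 = 7, 44766 mod 11 = 7.

x ≡ 44766 (mod 76076).


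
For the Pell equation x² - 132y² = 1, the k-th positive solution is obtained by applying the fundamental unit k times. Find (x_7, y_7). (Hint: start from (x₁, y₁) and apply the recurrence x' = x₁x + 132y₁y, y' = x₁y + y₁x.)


Step 1: Find the fundamental solution (x₁, y₁) of x² - 132y² = 1.
  Expand √132 as a continued fraction. a₀ = ⌊√132⌋ = 11; iterate m_{k+1} = d_k·a_k − m_k, d_{k+1} = (132 − m_{k+1}²)/d_k, a_{k+1} = ⌊(a₀ + m_{k+1})/d_{k+1}⌋ (starting m₀ = 0, d₀ = 1), with convergents p_k = a_k·p_{k-1} + p_{k-2}, q_k = a_k·q_{k-1} + q_{k-2} (p₋₁ = 1, q₋₁ = 0):
  k = 0: a₀ = 11; p₀/q₀ = 11/1; p₀² − 132·q₀² = 121 − 132 = -11.
  k = 1: m = 11, d = 11, a = ⌊(11 + 11)/11⌋ = 2; p/q = (2·11 + 1)/(2·1 + 0) = 23/2; p² − 132·q² = 529 − 528 = 1.
  The first convergent with p² − 132·q² = 1 gives the fundamental solution (x₁, y₁) = (23, 2).
Step 2: Apply the recurrence (x_{n+1}, y_{n+1}) = (x₁x_n + 132y₁y_n, x₁y_n + y₁x_n) repeatedly.
  From (x_1, y_1) = (23, 2): x_2 = 23·23 + 132·2·2 = 1057; y_2 = 23·2 + 2·23 = 92.
  From (x_2, y_2) = (1057, 92): x_3 = 23·1057 + 132·2·92 = 48599; y_3 = 23·92 + 2·1057 = 4230.
  From (x_3, y_3) = (48599, 4230): x_4 = 23·48599 + 132·2·4230 = 2234497; y_4 = 23·4230 + 2·48599 = 194488.
  From (x_4, y_4) = (2234497, 194488): x_5 = 23·2234497 + 132·2·194488 = 102738263; y_5 = 23·194488 + 2·2234497 = 8942218.
  From (x_5, y_5) = (102738263, 8942218): x_6 = 23·102738263 + 132·2·8942218 = 4723725601; y_6 = 23·8942218 + 2·102738263 = 411147540.
  From (x_6, y_6) = (4723725601, 411147540): x_7 = 23·4723725601 + 132·2·411147540 = 217188639383; y_7 = 23·411147540 + 2·4723725601 = 18903844622.
Step 3: Verify x_7² - 132·y_7² = 47170905077038818620689 - 47170905077038818620688 = 1 (should be 1). ✓

(x_1, y_1) = (23, 2); (x_7, y_7) = (217188639383, 18903844622).


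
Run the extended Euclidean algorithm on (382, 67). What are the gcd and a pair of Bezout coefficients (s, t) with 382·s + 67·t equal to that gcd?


Euclidean algorithm on (382, 67) — divide until remainder is 0:
  382 = 5 · 67 + 47
  67 = 1 · 47 + 20
  47 = 2 · 20 + 7
  20 = 2 · 7 + 6
  7 = 1 · 6 + 1
  6 = 6 · 1 + 0
gcd(382, 67) = 1.
Track Bezout coefficients alongside the remainders: start with r₀ = 382 = a·1 + b·0 (s = 1, t = 0) and r₁ = 67 = a·0 + b·1 (s = 0, t = 1); each new remainder r_{k+1} = r_{k-1} − q_k·r_k inherits s_{k+1} = s_{k-1} − q_k·s_k, t_{k+1} = t_{k-1} − q_k·t_k, so r_k = a·s_k + b·t_k at every step:
  q = 5: r = 47, s = 1 − 5·0 = 1, t = 0 − 5·1 = -5  (check: 382·1 + 67·(-5) = 47)
  q = 1: r = 20, s = 0 − 1·1 = -1, t = 1 − 1·(-5) = 6  (check: 382·(-1) + 67·6 = 20)
  q = 2: r = 7, s = 1 − 2·(-1) = 3, t = -5 − 2·6 = -17  (check: 382·3 + 67·(-17) = 7)
  q = 2: r = 6, s = -1 − 2·3 = -7, t = 6 − 2·(-17) = 40  (check: 382·(-7) + 67·40 = 6)
  q = 1: r = 1, s = 3 − 1·(-7) = 10, t = -17 − 1·40 = -57  (check: 382·10 + 67·(-57) = 1)
The row with r = 1 (the gcd) gives the Bezout coefficients s = 10, t = -57.
Result: 382 · (10) + 67 · (-57) = 1.

gcd(382, 67) = 1; s = 10, t = -57 (check: 382·10 + 67·(-57) = 1).


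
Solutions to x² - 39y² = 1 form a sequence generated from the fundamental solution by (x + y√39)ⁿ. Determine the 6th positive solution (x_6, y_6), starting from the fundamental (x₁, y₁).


Step 1: Find the fundamental solution (x₁, y₁) of x² - 39y² = 1.
  Expand √39 as a continued fraction. a₀ = ⌊√39⌋ = 6; iterate m_{k+1} = d_k·a_k − m_k, d_{k+1} = (39 − m_{k+1}²)/d_k, a_{k+1} = ⌊(a₀ + m_{k+1})/d_{k+1}⌋ (starting m₀ = 0, d₀ = 1), with convergents p_k = a_k·p_{k-1} + p_{k-2}, q_k = a_k·q_{k-1} + q_{k-2} (p₋₁ = 1, q₋₁ = 0):
  k = 0: a₀ = 6; p₀/q₀ = 6/1; p₀² − 39·q₀² = 36 − 39 = -3.
  k = 1: m = 6, d = 3, a = ⌊(6 + 6)/3⌋ = 4; p/q = (4·6 + 1)/(4·1 + 0) = 25/4; p² − 39·q² = 625 − 624 = 1.
  The first convergent with p² − 39·q² = 1 gives the fundamental solution (x₁, y₁) = (25, 4).
Step 2: Apply the recurrence (x_{n+1}, y_{n+1}) = (x₁x_n + 39y₁y_n, x₁y_n + y₁x_n) repeatedly.
  From (x_1, y_1) = (25, 4): x_2 = 25·25 + 39·4·4 = 1249; y_2 = 25·4 + 4·25 = 200.
  From (x_2, y_2) = (1249, 200): x_3 = 25·1249 + 39·4·200 = 62425; y_3 = 25·200 + 4·1249 = 9996.
  From (x_3, y_3) = (62425, 9996): x_4 = 25·62425 + 39·4·9996 = 3120001; y_4 = 25·9996 + 4·62425 = 499600.
  From (x_4, y_4) = (3120001, 499600): x_5 = 25·3120001 + 39·4·499600 = 155937625; y_5 = 25·499600 + 4·3120001 = 24970004.
  From (x_5, y_5) = (155937625, 24970004): x_6 = 25·155937625 + 39·4·24970004 = 7793761249; y_6 = 25·24970004 + 4·155937625 = 1248000600.
Step 3: Verify x_6² - 39·y_6² = 60742714406414040001 - 60742714406414040000 = 1 (should be 1). ✓

(x_1, y_1) = (25, 4); (x_6, y_6) = (7793761249, 1248000600).


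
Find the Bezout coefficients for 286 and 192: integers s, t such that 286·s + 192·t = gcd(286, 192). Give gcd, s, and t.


Euclidean algorithm on (286, 192) — divide until remainder is 0:
  286 = 1 · 192 + 94
  192 = 2 · 94 + 4
  94 = 23 · 4 + 2
  4 = 2 · 2 + 0
gcd(286, 192) = 2.
Track Bezout coefficients alongside the remainders: start with r₀ = 286 = a·1 + b·0 (s = 1, t = 0) and r₁ = 192 = a·0 + b·1 (s = 0, t = 1); each new remainder r_{k+1} = r_{k-1} − q_k·r_k inherits s_{k+1} = s_{k-1} − q_k·s_k, t_{k+1} = t_{k-1} − q_k·t_k, so r_k = a·s_k + b·t_k at every step:
  q = 1: r = 94, s = 1 − 1·0 = 1, t = 0 − 1·1 = -1  (check: 286·1 + 192·(-1) = 94)
  q = 2: r = 4, s = 0 − 2·1 = -2, t = 1 − 2·(-1) = 3  (check: 286·(-2) + 192·3 = 4)
  q = 23: r = 2, s = 1 − 23·(-2) = 47, t = -1 − 23·3 = -70  (check: 286·47 + 192·(-70) = 2)
The row with r = 2 (the gcd) gives the Bezout coefficients s = 47, t = -70.
Result: 286 · (47) + 192 · (-70) = 2.

gcd(286, 192) = 2; s = 47, t = -70 (check: 286·47 + 192·(-70) = 2).


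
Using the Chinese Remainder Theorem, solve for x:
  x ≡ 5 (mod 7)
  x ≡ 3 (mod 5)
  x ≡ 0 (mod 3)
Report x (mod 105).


Moduli 7, 5, 3 are pairwise coprime; by CRT there is a unique solution modulo M = 7 · 5 · 3 = 105.
Solve pairwise, accumulating the modulus:
  Start with x ≡ 5 (mod 7).
  Combine with x ≡ 3 (mod 5): since gcd(7, 5) = 1, we get a unique residue mod 35.
    Write x = 5 + 7·t and substitute into x ≡ 3 (mod 5): 7·t ≡ 3 − 5 = -2 (mod 5).
    Reduce coefficients mod 5: 2·t ≡ 3 (mod 5).
    The inverse of 2 mod 5 is 3 (since 2·3 = 6 = 1·5 + 1), so t ≡ 3·3 = 9 ≡ 4 (mod 5).
    Then x = 5 + 7·4 = 33, valid modulo lcm(7, 5) = 35: x ≡ 33 (mod 35).
  Combine with x ≡ 0 (mod 3): since gcd(35, 3) = 1, we get a unique residue mod 105.
    Write x = 33 + 35·t and substitute into x ≡ 0 (mod 3): 35·t ≡ 0 − 33 = -33 (mod 3).
    Reduce coefficients mod 3: 2·t ≡ 0 (mod 3).
    The inverse of 2 mod 3 is 2 (since 2·2 = 4 = 1·3 + 1), so t ≡ 2·0 = 0 ≡ 0 (mod 3).
    Then x = 33 + 35·0 = 33, valid modulo lcm(35, 3) = 105: x ≡ 33 (mod 105).
Verify: 33 mod 7 = 5 ✓, 33 mod 5 = 3 ✓, 33 mod 3 = 0 ✓.

x ≡ 33 (mod 105).


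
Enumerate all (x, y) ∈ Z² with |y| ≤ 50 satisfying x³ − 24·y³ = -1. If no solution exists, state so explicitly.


The equation is x³ - 24y³ = -1. For fixed y, x³ = 24·y³ − 1, so a solution requires the RHS to be a perfect cube.
Strategy: iterate y from -50 to 50, compute RHS = 24·y³ − 1, and check whether it is a (positive or negative) perfect cube.
Check small values of y:
  y = 0: RHS = -1 = (-1)³ ⇒ x = -1 works.
  y = 1: RHS = 23 is not a perfect cube.
  y = -1: RHS = -25 is not a perfect cube.
  y = 2: RHS = 191 is not a perfect cube.
  y = -2: RHS = -193 is not a perfect cube.
  y = 3: RHS = 647 is not a perfect cube.
  y = -3: RHS = -649 is not a perfect cube.
Continuing the search up to |y| = 50 finds no further solutions beyond those listed.
Collected solutions: (-1, 0).

Solutions (with |y| ≤ 50): (-1, 0).


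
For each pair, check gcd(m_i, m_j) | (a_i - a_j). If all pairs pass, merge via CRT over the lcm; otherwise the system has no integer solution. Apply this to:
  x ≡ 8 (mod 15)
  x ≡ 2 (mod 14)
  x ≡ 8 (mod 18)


Moduli 15, 14, 18 are not pairwise coprime, so CRT works modulo lcm(m_i) when all pairwise compatibility conditions hold.
Pairwise compatibility: gcd(m_i, m_j) must divide a_i - a_j for every pair.
Merge one congruence at a time:
  Start: x ≡ 8 (mod 15).
  Combine with x ≡ 2 (mod 14): gcd(15, 14) = 1; 2 - 8 = -6, which IS divisible by 1, so compatible.
    Write x = 8 + 15·t and substitute into x ≡ 2 (mod 14): 15·t ≡ 2 − 8 = -6 (mod 14).
    Reduce coefficients mod 14: 1·t ≡ 8 (mod 14).
    So t ≡ 8 (mod 14).
    Then x = 8 + 15·8 = 128, valid modulo lcm(15, 14) = 210: x ≡ 128 (mod 210).
  Combine with x ≡ 8 (mod 18): gcd(210, 18) = 6; 8 - 128 = -120, which IS divisible by 6, so compatible.
    Write x = 128 + 210·t and substitute into x ≡ 8 (mod 18): 210·t ≡ 8 − 128 = -120 (mod 18).
    Divide the congruence (and modulus) by g = 6: 35·t ≡ -20 (mod 3).
    Reduce coefficients mod 3: 2·t ≡ 1 (mod 3).
    The inverse of 2 mod 3 is 2 (since 2·2 = 4 = 1·3 + 1), so t ≡ 2·1 = 2 ≡ 2 (mod 3).
    Then x = 128 + 210·2 = 548, valid modulo lcm(210, 18) = 630: x ≡ 548 (mod 630).
Verify: 548 mod 15 = 8, 548 mod 14 = 2, 548 mod 18 = 8.

x ≡ 548 (mod 630).


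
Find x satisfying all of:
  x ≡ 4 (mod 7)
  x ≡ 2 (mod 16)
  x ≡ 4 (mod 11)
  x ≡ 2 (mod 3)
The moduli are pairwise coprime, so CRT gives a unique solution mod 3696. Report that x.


Product of moduli M = 7 · 16 · 11 · 3 = 3696.
Merge one congruence at a time:
  Start: x ≡ 4 (mod 7).
  Combine with x ≡ 2 (mod 16); new modulus lcm = 112.
    Write x = 4 + 7·t and substitute into x ≡ 2 (mod 16): 7·t ≡ 2 − 4 = -2 (mod 16).
    Reduce coefficients mod 16: 7·t ≡ 14 (mod 16).
    The inverse of 7 mod 16 is 7 (since 7·7 = 49 = 3·16 + 1), so t ≡ 7·14 = 98 ≡ 2 (mod 16).
    Then x = 4 + 7·2 = 18, valid modulo lcm(7, 16) = 112: x ≡ 18 (mod 112).
  Combine with x ≡ 4 (mod 11); new modulus lcm = 1232.
    Write x = 18 + 112·t and substitute into x ≡ 4 (mod 11): 112·t ≡ 4 − 18 = -14 (mod 11).
    Reduce coefficients mod 11: 2·t ≡ 8 (mod 11).
    The inverse of 2 mod 11 is 6 (since 2·6 = 12 = 1·11 + 1), so t ≡ 6·8 = 48 ≡ 4 (mod 11).
    Then x = 18 + 112·4 = 466, valid modulo lcm(112, 11) = 1232: x ≡ 466 (mod 1232).
  Combine with x ≡ 2 (mod 3); new modulus lcm = 3696.
    Write x = 466 + 1232·t and substitute into x ≡ 2 (mod 3): 1232·t ≡ 2 − 466 = -464 (mod 3).
    Reduce coefficients mod 3: 2·t ≡ 1 (mod 3).
    The inverse of 2 mod 3 is 2 (since 2·2 = 4 = 1·3 + 1), so t ≡ 2·1 = 2 ≡ 2 (mod 3).
    Then x = 466 + 1232·2 = 2930, valid modulo lcm(1232, 3) = 3696: x ≡ 2930 (mod 3696).
Verify against each original: 2930 mod 7 = 4, 2930 mod 16 = 2, 2930 mod 11 = 4, 2930 mod 3 = 2.

x ≡ 2930 (mod 3696).


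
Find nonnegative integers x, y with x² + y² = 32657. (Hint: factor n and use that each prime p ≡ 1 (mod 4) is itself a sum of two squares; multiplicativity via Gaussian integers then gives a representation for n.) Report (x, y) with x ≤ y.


Step 1: Factor n = 32657 = 17^2 · 113.
Step 2: Check the mod-4 condition on each prime factor: 17 ≡ 1 (mod 4), exponent 2; 113 ≡ 1 (mod 4), exponent 1.
All primes ≡ 3 (mod 4) appear to even exponent (or don't appear), so by the two-squares theorem n IS expressible as a sum of two squares.
Step 3: Build a representation. Here n = 17 · 17 · 113 is a product of primes ≡ 1 (mod 4). Each prime p ≡ 1 (mod 4) is itself a sum of two squares; find a² by testing p − a² for a perfect square:
  17: 17 − 1² = 16 = 4² ⇒ 17 = 1² + 4².
  113: 113 − 1² = 112, 113 − 2² = 109, 113 − 3² = 104, 113 − 4² = 97, 113 − 5² = 88, 113 − 6² = 77, 113 − 7² = 64 = 8² ⇒ 113 = 7² + 8².
  Combine using the Brahmagupta–Fibonacci identity (a² + b²)(c² + d²) = (ac − bd)² + (ad + bc)² = (ac + bd)² + (ad − bc)²:
  17 · 17 = 289: from (1² + 4²)(1² + 4²), take (1·1 − 4·4, 1·4 + 4·1) = (1 − 16, 4 + 4) = (-15, 8); dropping signs (only squares matter) gives (15, 8); check 15² + 8² = 225 + 64 = 289 ✓.
  289 · 113 = 32657: from (15² + 8²)(7² + 8²), take (15·7 − 8·8, 15·8 + 8·7) = (105 − 64, 120 + 56) = (41, 176); check 41² + 176² = 1681 + 30976 = 32657 ✓.
Step 4: Order so x ≤ y and verify: 41² + 176² = 1681 + 30976 = 32657 = n. ✓

n = 32657 = 41² + 176² (one valid representation with x ≤ y).


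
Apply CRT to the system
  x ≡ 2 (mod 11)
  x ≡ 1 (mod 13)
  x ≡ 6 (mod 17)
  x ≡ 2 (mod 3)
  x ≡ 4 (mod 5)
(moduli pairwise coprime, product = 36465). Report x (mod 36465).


Product of moduli M = 11 · 13 · 17 · 3 · 5 = 36465.
Merge one congruence at a time:
  Start: x ≡ 2 (mod 11).
  Combine with x ≡ 1 (mod 13); new modulus lcm = 143.
    Write x = 2 + 11·t and substitute into x ≡ 1 (mod 13): 11·t ≡ 1 − 2 = -1 (mod 13).
    Reduce coefficients mod 13: 11·t ≡ 12 (mod 13).
    The inverse of 11 mod 13 is 6 (since 11·6 = 66 = 5·13 + 1), so t ≡ 6·12 = 72 ≡ 7 (mod 13).
    Then x = 2 + 11·7 = 79, valid modulo lcm(11, 13) = 143: x ≡ 79 (mod 143).
  Combine with x ≡ 6 (mod 17); new modulus lcm = 2431.
    Write x = 79 + 143·t and substitute into x ≡ 6 (mod 17): 143·t ≡ 6 − 79 = -73 (mod 17).
    Reduce coefficients mod 17: 7·t ≡ 12 (mod 17).
    The inverse of 7 mod 17 is 5 (since 7·5 = 35 = 2·17 + 1), so t ≡ 5·12 = 60 ≡ 9 (mod 17).
    Then x = 79 + 143·9 = 1366, valid modulo lcm(143, 17) = 2431: x ≡ 1366 (mod 2431).
  Combine with x ≡ 2 (mod 3); new modulus lcm = 7293.
    Write x = 1366 + 2431·t and substitute into x ≡ 2 (mod 3): 2431·t ≡ 2 − 1366 = -1364 (mod 3).
    Reduce coefficients mod 3: 1·t ≡ 1 (mod 3).
    So t ≡ 1 (mod 3).
    Then x = 1366 + 2431·1 = 3797, valid modulo lcm(2431, 3) = 7293: x ≡ 3797 (mod 7293).
  Combine with x ≡ 4 (mod 5); new modulus lcm = 36465.
    Write x = 3797 + 7293·t and substitute into x ≡ 4 (mod 5): 7293·t ≡ 4 − 3797 = -3793 (mod 5).
    Reduce coefficients mod 5: 3·t ≡ 2 (mod 5).
    The inverse of 3 mod 5 is 2 (since 3·2 = 6 = 1·5 + 1), so t ≡ 2·2 = 4 ≡ 4 (mod 5).
    Then x = 3797 + 7293·4 = 32969, valid modulo lcm(7293, 5) = 36465: x ≡ 32969 (mod 36465).
Verify against each original: 32969 mod 11 = 2, 32969 mod 13 = 1, 32969 mod 17 = 6, 32969 mod 3 = 2, 32969 mod 5 = 4.

x ≡ 32969 (mod 36465).


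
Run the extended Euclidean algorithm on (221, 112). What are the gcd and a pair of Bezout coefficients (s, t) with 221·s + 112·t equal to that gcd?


Euclidean algorithm on (221, 112) — divide until remainder is 0:
  221 = 1 · 112 + 109
  112 = 1 · 109 + 3
  109 = 36 · 3 + 1
  3 = 3 · 1 + 0
gcd(221, 112) = 1.
Track Bezout coefficients alongside the remainders: start with r₀ = 221 = a·1 + b·0 (s = 1, t = 0) and r₁ = 112 = a·0 + b·1 (s = 0, t = 1); each new remainder r_{k+1} = r_{k-1} − q_k·r_k inherits s_{k+1} = s_{k-1} − q_k·s_k, t_{k+1} = t_{k-1} − q_k·t_k, so r_k = a·s_k + b·t_k at every step:
  q = 1: r = 109, s = 1 − 1·0 = 1, t = 0 − 1·1 = -1  (check: 221·1 + 112·(-1) = 109)
  q = 1: r = 3, s = 0 − 1·1 = -1, t = 1 − 1·(-1) = 2  (check: 221·(-1) + 112·2 = 3)
  q = 36: r = 1, s = 1 − 36·(-1) = 37, t = -1 − 36·2 = -73  (check: 221·37 + 112·(-73) = 1)
The row with r = 1 (the gcd) gives the Bezout coefficients s = 37, t = -73.
Result: 221 · (37) + 112 · (-73) = 1.

gcd(221, 112) = 1; s = 37, t = -73 (check: 221·37 + 112·(-73) = 1).


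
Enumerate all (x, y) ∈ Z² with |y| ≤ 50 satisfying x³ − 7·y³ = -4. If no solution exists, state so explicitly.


The equation is x³ - 7y³ = -4. For fixed y, x³ = 7·y³ − 4, so a solution requires the RHS to be a perfect cube.
Strategy: iterate y from -50 to 50, compute RHS = 7·y³ − 4, and check whether it is a (positive or negative) perfect cube.
Check small values of y:
  y = 0: RHS = -4 is not a perfect cube.
  y = 1: RHS = 3 is not a perfect cube.
  y = -1: RHS = -11 is not a perfect cube.
  y = 2: RHS = 52 is not a perfect cube.
  y = -2: RHS = -60 is not a perfect cube.
  y = 3: RHS = 185 is not a perfect cube.
  y = -3: RHS = -193 is not a perfect cube.
Continuing the search up to |y| = 50 finds no solutions either.
No (x, y) in the scanned range satisfies the equation.

No integer solutions with |y| ≤ 50.


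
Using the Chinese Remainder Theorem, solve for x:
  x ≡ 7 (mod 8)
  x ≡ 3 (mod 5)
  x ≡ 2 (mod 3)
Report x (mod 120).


Moduli 8, 5, 3 are pairwise coprime; by CRT there is a unique solution modulo M = 8 · 5 · 3 = 120.
Solve pairwise, accumulating the modulus:
  Start with x ≡ 7 (mod 8).
  Combine with x ≡ 3 (mod 5): since gcd(8, 5) = 1, we get a unique residue mod 40.
    Write x = 7 + 8·t and substitute into x ≡ 3 (mod 5): 8·t ≡ 3 − 7 = -4 (mod 5).
    Reduce coefficients mod 5: 3·t ≡ 1 (mod 5).
    The inverse of 3 mod 5 is 2 (since 3·2 = 6 = 1·5 + 1), so t ≡ 2·1 = 2 ≡ 2 (mod 5).
    Then x = 7 + 8·2 = 23, valid modulo lcm(8, 5) = 40: x ≡ 23 (mod 40).
  Combine with x ≡ 2 (mod 3): since gcd(40, 3) = 1, we get a unique residue mod 120.
    Write x = 23 + 40·t and substitute into x ≡ 2 (mod 3): 40·t ≡ 2 − 23 = -21 (mod 3).
    Reduce coefficients mod 3: 1·t ≡ 0 (mod 3).
    So t ≡ 0 (mod 3).
    Then x = 23 + 40·0 = 23, valid modulo lcm(40, 3) = 120: x ≡ 23 (mod 120).
Verify: 23 mod 8 = 7 ✓, 23 mod 5 = 3 ✓, 23 mod 3 = 2 ✓.

x ≡ 23 (mod 120).


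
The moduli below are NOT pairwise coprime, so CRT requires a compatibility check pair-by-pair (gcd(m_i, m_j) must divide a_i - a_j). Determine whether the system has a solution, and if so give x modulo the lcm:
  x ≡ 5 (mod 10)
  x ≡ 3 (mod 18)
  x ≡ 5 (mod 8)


Moduli 10, 18, 8 are not pairwise coprime, so CRT works modulo lcm(m_i) when all pairwise compatibility conditions hold.
Pairwise compatibility: gcd(m_i, m_j) must divide a_i - a_j for every pair.
Merge one congruence at a time:
  Start: x ≡ 5 (mod 10).
  Combine with x ≡ 3 (mod 18): gcd(10, 18) = 2; 3 - 5 = -2, which IS divisible by 2, so compatible.
    Write x = 5 + 10·t and substitute into x ≡ 3 (mod 18): 10·t ≡ 3 − 5 = -2 (mod 18).
    Divide the congruence (and modulus) by g = 2: 5·t ≡ -1 (mod 9).
    Reduce coefficients mod 9: 5·t ≡ 8 (mod 9).
    The inverse of 5 mod 9 is 2 (since 5·2 = 10 = 1·9 + 1), so t ≡ 2·8 = 16 ≡ 7 (mod 9).
    Then x = 5 + 10·7 = 75, valid modulo lcm(10, 18) = 90: x ≡ 75 (mod 90).
  Combine with x ≡ 5 (mod 8): gcd(90, 8) = 2; 5 - 75 = -70, which IS divisible by 2, so compatible.
    Write x = 75 + 90·t and substitute into x ≡ 5 (mod 8): 90·t ≡ 5 − 75 = -70 (mod 8).
    Divide the congruence (and modulus) by g = 2: 45·t ≡ -35 (mod 4).
    Reduce coefficients mod 4: 1·t ≡ 1 (mod 4).
    So t ≡ 1 (mod 4).
    Then x = 75 + 90·1 = 165, valid modulo lcm(90, 8) = 360: x ≡ 165 (mod 360).
Verify: 165 mod 10 = 5, 165 mod 18 = 3, 165 mod 8 = 5.

x ≡ 165 (mod 360).


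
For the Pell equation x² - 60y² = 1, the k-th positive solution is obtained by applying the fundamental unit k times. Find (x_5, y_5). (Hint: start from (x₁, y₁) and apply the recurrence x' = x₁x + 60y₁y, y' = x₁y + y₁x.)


Step 1: Find the fundamental solution (x₁, y₁) of x² - 60y² = 1.
  Expand √60 as a continued fraction. a₀ = ⌊√60⌋ = 7; iterate m_{k+1} = d_k·a_k − m_k, d_{k+1} = (60 − m_{k+1}²)/d_k, a_{k+1} = ⌊(a₀ + m_{k+1})/d_{k+1}⌋ (starting m₀ = 0, d₀ = 1), with convergents p_k = a_k·p_{k-1} + p_{k-2}, q_k = a_k·q_{k-1} + q_{k-2} (p₋₁ = 1, q₋₁ = 0):
  k = 0: a₀ = 7; p₀/q₀ = 7/1; p₀² − 60·q₀² = 49 − 60 = -11.
  k = 1: m = 7, d = 11, a = ⌊(7 + 7)/11⌋ = 1; p/q = (1·7 + 1)/(1·1 + 0) = 8/1; p² − 60·q² = 64 − 60 = 4.
  k = 2: m = 4, d = 4, a = ⌊(7 + 4)/4⌋ = 2; p/q = (2·8 + 7)/(2·1 + 1) = 23/3; p² − 60·q² = 529 − 540 = -11.
  k = 3: m = 4, d = 11, a = ⌊(7 + 4)/11⌋ = 1; p/q = (1·23 + 8)/(1·3 + 1) = 31/4; p² − 60·q² = 961 − 960 = 1.
  The first convergent with p² − 60·q² = 1 gives the fundamental solution (x₁, y₁) = (31, 4).
Step 2: Apply the recurrence (x_{n+1}, y_{n+1}) = (x₁x_n + 60y₁y_n, x₁y_n + y₁x_n) repeatedly.
  From (x_1, y_1) = (31, 4): x_2 = 31·31 + 60·4·4 = 1921; y_2 = 31·4 + 4·31 = 248.
  From (x_2, y_2) = (1921, 248): x_3 = 31·1921 + 60·4·248 = 119071; y_3 = 31·248 + 4·1921 = 15372.
  From (x_3, y_3) = (119071, 15372): x_4 = 31·119071 + 60·4·15372 = 7380481; y_4 = 31·15372 + 4·119071 = 952816.
  From (x_4, y_4) = (7380481, 952816): x_5 = 31·7380481 + 60·4·952816 = 457470751; y_5 = 31·952816 + 4·7380481 = 59059220.
Step 3: Verify x_5² - 60·y_5² = 209279488020504001 - 209279488020504000 = 1 (should be 1). ✓

(x_1, y_1) = (31, 4); (x_5, y_5) = (457470751, 59059220).


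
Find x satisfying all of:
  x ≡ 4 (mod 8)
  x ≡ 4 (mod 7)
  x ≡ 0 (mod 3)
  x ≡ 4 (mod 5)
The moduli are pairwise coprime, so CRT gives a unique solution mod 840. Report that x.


Product of moduli M = 8 · 7 · 3 · 5 = 840.
Merge one congruence at a time:
  Start: x ≡ 4 (mod 8).
  Combine with x ≡ 4 (mod 7); new modulus lcm = 56.
    Write x = 4 + 8·t and substitute into x ≡ 4 (mod 7): 8·t ≡ 4 − 4 = 0 (mod 7).
    Reduce coefficients mod 7: 1·t ≡ 0 (mod 7).
    So t ≡ 0 (mod 7).
    Then x = 4 + 8·0 = 4, valid modulo lcm(8, 7) = 56: x ≡ 4 (mod 56).
  Combine with x ≡ 0 (mod 3); new modulus lcm = 168.
    Write x = 4 + 56·t and substitute into x ≡ 0 (mod 3): 56·t ≡ 0 − 4 = -4 (mod 3).
    Reduce coefficients mod 3: 2·t ≡ 2 (mod 3).
    The inverse of 2 mod 3 is 2 (since 2·2 = 4 = 1·3 + 1), so t ≡ 2·2 = 4 ≡ 1 (mod 3).
    Then x = 4 + 56·1 = 60, valid modulo lcm(56, 3) = 168: x ≡ 60 (mod 168).
  Combine with x ≡ 4 (mod 5); new modulus lcm = 840.
    Write x = 60 + 168·t and substitute into x ≡ 4 (mod 5): 168·t ≡ 4 − 60 = -56 (mod 5).
    Reduce coefficients mod 5: 3·t ≡ 4 (mod 5).
    The inverse of 3 mod 5 is 2 (since 3·2 = 6 = 1·5 + 1), so t ≡ 2·4 = 8 ≡ 3 (mod 5).
    Then x = 60 + 168·3 = 564, valid modulo lcm(168, 5) = 840: x ≡ 564 (mod 840).
Verify against each original: 564 mod 8 = 4, 564 mod 7 = 4, 564 mod 3 = 0, 564 mod 5 = 4.

x ≡ 564 (mod 840).


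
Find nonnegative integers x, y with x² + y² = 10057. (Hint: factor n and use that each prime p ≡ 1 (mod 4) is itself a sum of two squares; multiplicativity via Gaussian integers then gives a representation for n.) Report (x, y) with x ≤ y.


Step 1: Factor n = 10057 = 89 · 113.
Step 2: Check the mod-4 condition on each prime factor: 89 ≡ 1 (mod 4), exponent 1; 113 ≡ 1 (mod 4), exponent 1.
All primes ≡ 3 (mod 4) appear to even exponent (or don't appear), so by the two-squares theorem n IS expressible as a sum of two squares.
Step 3: Build a representation. Here n = 89 · 113 is a product of primes ≡ 1 (mod 4). Each prime p ≡ 1 (mod 4) is itself a sum of two squares; find a² by testing p − a² for a perfect square:
  89: 89 − 1² = 88, 89 − 2² = 85, 89 − 3² = 80, 89 − 4² = 73, 89 − 5² = 64 = 8² ⇒ 89 = 5² + 8².
  113: 113 − 1² = 112, 113 − 2² = 109, 113 − 3² = 104, 113 − 4² = 97, 113 − 5² = 88, 113 − 6² = 77, 113 − 7² = 64 = 8² ⇒ 113 = 7² + 8².
  Combine using the Brahmagupta–Fibonacci identity (a² + b²)(c² + d²) = (ac − bd)² + (ad + bc)² = (ac + bd)² + (ad − bc)²:
  89 · 113 = 10057: from (5² + 8²)(7² + 8²), take (5·7 − 8·8, 5·8 + 8·7) = (35 − 64, 40 + 56) = (-29, 96); dropping signs (only squares matter) gives (29, 96); check 29² + 96² = 841 + 9216 = 10057 ✓.
Step 4: Order so x ≤ y and verify: 29² + 96² = 841 + 9216 = 10057 = n. ✓

n = 10057 = 29² + 96² (one valid representation with x ≤ y).


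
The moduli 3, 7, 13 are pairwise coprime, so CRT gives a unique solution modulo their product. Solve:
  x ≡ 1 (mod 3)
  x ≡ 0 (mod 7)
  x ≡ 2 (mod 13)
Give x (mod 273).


Moduli 3, 7, 13 are pairwise coprime; by CRT there is a unique solution modulo M = 3 · 7 · 13 = 273.
Solve pairwise, accumulating the modulus:
  Start with x ≡ 1 (mod 3).
  Combine with x ≡ 0 (mod 7): since gcd(3, 7) = 1, we get a unique residue mod 21.
    Write x = 1 + 3·t and substitute into x ≡ 0 (mod 7): 3·t ≡ 0 − 1 = -1 (mod 7).
    Reduce coefficients mod 7: 3·t ≡ 6 (mod 7).
    The inverse of 3 mod 7 is 5 (since 3·5 = 15 = 2·7 + 1), so t ≡ 5·6 = 30 ≡ 2 (mod 7).
    Then x = 1 + 3·2 = 7, valid modulo lcm(3, 7) = 21: x ≡ 7 (mod 21).
  Combine with x ≡ 2 (mod 13): since gcd(21, 13) = 1, we get a unique residue mod 273.
    Write x = 7 + 21·t and substitute into x ≡ 2 (mod 13): 21·t ≡ 2 − 7 = -5 (mod 13).
    Reduce coefficients mod 13: 8·t ≡ 8 (mod 13).
    The inverse of 8 mod 13 is 5 (since 8·5 = 40 = 3·13 + 1), so t ≡ 5·8 = 40 ≡ 1 (mod 13).
    Then x = 7 + 21·1 = 28, valid modulo lcm(21, 13) = 273: x ≡ 28 (mod 273).
Verify: 28 mod 3 = 1 ✓, 28 mod 7 = 0 ✓, 28 mod 13 = 2 ✓.

x ≡ 28 (mod 273).


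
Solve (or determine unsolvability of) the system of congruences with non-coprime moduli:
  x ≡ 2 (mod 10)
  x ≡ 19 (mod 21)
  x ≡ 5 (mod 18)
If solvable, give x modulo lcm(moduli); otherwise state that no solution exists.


Moduli 10, 21, 18 are not pairwise coprime, so CRT works modulo lcm(m_i) when all pairwise compatibility conditions hold.
Pairwise compatibility: gcd(m_i, m_j) must divide a_i - a_j for every pair.
Merge one congruence at a time:
  Start: x ≡ 2 (mod 10).
  Combine with x ≡ 19 (mod 21): gcd(10, 21) = 1; 19 - 2 = 17, which IS divisible by 1, so compatible.
    Write x = 2 + 10·t and substitute into x ≡ 19 (mod 21): 10·t ≡ 19 − 2 = 17 (mod 21).
    The inverse of 10 mod 21 is 19 (since 10·19 = 190 = 9·21 + 1), so t ≡ 19·17 = 323 ≡ 8 (mod 21).
    Then x = 2 + 10·8 = 82, valid modulo lcm(10, 21) = 210: x ≡ 82 (mod 210).
  Combine with x ≡ 5 (mod 18): gcd(210, 18) = 6, and 5 - 82 = -77 is NOT divisible by 6.
    ⇒ system is inconsistent (no integer solution).

No solution (the system is inconsistent).


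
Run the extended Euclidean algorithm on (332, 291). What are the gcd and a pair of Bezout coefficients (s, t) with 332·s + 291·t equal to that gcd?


Euclidean algorithm on (332, 291) — divide until remainder is 0:
  332 = 1 · 291 + 41
  291 = 7 · 41 + 4
  41 = 10 · 4 + 1
  4 = 4 · 1 + 0
gcd(332, 291) = 1.
Track Bezout coefficients alongside the remainders: start with r₀ = 332 = a·1 + b·0 (s = 1, t = 0) and r₁ = 291 = a·0 + b·1 (s = 0, t = 1); each new remainder r_{k+1} = r_{k-1} − q_k·r_k inherits s_{k+1} = s_{k-1} − q_k·s_k, t_{k+1} = t_{k-1} − q_k·t_k, so r_k = a·s_k + b·t_k at every step:
  q = 1: r = 41, s = 1 − 1·0 = 1, t = 0 − 1·1 = -1  (check: 332·1 + 291·(-1) = 41)
  q = 7: r = 4, s = 0 − 7·1 = -7, t = 1 − 7·(-1) = 8  (check: 332·(-7) + 291·8 = 4)
  q = 10: r = 1, s = 1 − 10·(-7) = 71, t = -1 − 10·8 = -81  (check: 332·71 + 291·(-81) = 1)
The row with r = 1 (the gcd) gives the Bezout coefficients s = 71, t = -81.
Result: 332 · (71) + 291 · (-81) = 1.

gcd(332, 291) = 1; s = 71, t = -81 (check: 332·71 + 291·(-81) = 1).


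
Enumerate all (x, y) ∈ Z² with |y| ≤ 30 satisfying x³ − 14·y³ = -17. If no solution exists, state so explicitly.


The equation is x³ - 14y³ = -17. For fixed y, x³ = 14·y³ − 17, so a solution requires the RHS to be a perfect cube.
Strategy: iterate y from -30 to 30, compute RHS = 14·y³ − 17, and check whether it is a (positive or negative) perfect cube.
Check small values of y:
  y = 0: RHS = -17 is not a perfect cube.
  y = 1: RHS = -3 is not a perfect cube.
  y = -1: RHS = -31 is not a perfect cube.
  y = 2: RHS = 95 is not a perfect cube.
  y = -2: RHS = -129 is not a perfect cube.
  y = 3: RHS = 361 is not a perfect cube.
  y = -3: RHS = -395 is not a perfect cube.
Continuing the search up to |y| = 30 finds no solutions either.
No (x, y) in the scanned range satisfies the equation.

No integer solutions with |y| ≤ 30.
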